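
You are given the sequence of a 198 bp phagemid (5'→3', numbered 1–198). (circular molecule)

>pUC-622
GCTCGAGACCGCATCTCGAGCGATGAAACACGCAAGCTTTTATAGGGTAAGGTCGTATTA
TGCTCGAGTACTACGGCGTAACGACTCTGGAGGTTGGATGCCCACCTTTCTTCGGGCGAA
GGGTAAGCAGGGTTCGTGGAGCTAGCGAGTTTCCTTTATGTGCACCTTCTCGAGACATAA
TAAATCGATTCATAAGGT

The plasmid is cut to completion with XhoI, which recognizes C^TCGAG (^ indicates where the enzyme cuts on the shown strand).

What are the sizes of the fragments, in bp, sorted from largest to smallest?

XhoI sites (CTCGAG) start at positions 2, 15, 63, 169.
XhoI cuts after the first base of each site, so after positions 2, 15, 63, 169.
Circular molecule, 4 cuts → 4 fragments:
  3–15 → 13 bp
  16–63 → 48 bp
  64–169 → 106 bp
  170–198 then 1–2 → 29 + 2 = 31 bp
Sorted largest to smallest: 106, 48, 31, 13 bp.

106, 48, 31, 13 bp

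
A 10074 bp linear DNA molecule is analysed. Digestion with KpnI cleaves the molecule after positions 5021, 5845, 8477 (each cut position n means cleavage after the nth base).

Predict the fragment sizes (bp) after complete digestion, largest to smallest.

Linear molecule, 3 cuts → 4 fragments:
  5021 − 0 = 5021 bp
  5845 − 5021 = 824 bp
  8477 − 5845 = 2632 bp
  10074 − 8477 = 1597 bp
Sorted largest to smallest: 5021, 2632, 1597, 824 bp.

5021, 2632, 1597, 824 bp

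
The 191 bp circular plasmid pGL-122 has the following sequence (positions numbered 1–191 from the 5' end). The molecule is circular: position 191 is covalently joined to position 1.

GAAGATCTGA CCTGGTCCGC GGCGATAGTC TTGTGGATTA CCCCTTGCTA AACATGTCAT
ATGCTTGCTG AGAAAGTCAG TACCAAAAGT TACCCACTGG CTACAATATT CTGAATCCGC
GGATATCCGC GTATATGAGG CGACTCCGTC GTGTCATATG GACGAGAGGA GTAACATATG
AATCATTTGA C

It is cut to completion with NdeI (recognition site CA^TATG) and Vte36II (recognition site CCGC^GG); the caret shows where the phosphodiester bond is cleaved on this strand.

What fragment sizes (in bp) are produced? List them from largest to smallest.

NdeI sites (CATATG) start at positions 58, 155, 175.
NdeI cuts after base 2 of each site, so after positions 59, 156, 176.
Vte36II sites (CCGCGG) start at positions 17, 117.
Vte36II cuts after base 4 of each site, so after positions 20, 120.
Combined cut positions: 20, 59, 120, 156, 176.
Circular molecule, 5 cuts → 5 fragments:
  21–59 → 39 bp
  60–120 → 61 bp
  121–156 → 36 bp
  157–176 → 20 bp
  177–191 then 1–20 → 15 + 20 = 35 bp
Sorted largest to smallest: 61, 39, 36, 35, 20 bp.

61, 39, 36, 35, 20 bp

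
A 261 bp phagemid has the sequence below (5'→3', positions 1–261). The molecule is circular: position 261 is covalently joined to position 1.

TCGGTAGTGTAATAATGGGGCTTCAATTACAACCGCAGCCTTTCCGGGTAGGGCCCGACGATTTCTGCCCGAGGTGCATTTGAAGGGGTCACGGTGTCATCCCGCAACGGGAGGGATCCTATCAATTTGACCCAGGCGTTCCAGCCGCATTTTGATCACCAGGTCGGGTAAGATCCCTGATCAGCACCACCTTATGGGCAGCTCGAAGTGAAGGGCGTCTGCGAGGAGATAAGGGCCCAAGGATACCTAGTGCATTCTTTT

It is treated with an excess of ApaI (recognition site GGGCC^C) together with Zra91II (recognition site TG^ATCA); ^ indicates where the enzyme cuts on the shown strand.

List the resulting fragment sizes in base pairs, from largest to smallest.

ApaI sites (GGGCCC) start at positions 51, 233.
ApaI cuts after base 5 of each site (before the last base), so after positions 55, 237.
Zra91II sites (TGATCA) start at positions 153, 178.
Zra91II cuts after base 2 of each site, so after positions 154, 179.
Combined cut positions: 55, 154, 179, 237.
Circular molecule, 4 cuts → 4 fragments:
  56–154 → 99 bp
  155–179 → 25 bp
  180–237 → 58 bp
  238–261 then 1–55 → 24 + 55 = 79 bp
Sorted largest to smallest: 99, 79, 58, 25 bp.

99, 79, 58, 25 bp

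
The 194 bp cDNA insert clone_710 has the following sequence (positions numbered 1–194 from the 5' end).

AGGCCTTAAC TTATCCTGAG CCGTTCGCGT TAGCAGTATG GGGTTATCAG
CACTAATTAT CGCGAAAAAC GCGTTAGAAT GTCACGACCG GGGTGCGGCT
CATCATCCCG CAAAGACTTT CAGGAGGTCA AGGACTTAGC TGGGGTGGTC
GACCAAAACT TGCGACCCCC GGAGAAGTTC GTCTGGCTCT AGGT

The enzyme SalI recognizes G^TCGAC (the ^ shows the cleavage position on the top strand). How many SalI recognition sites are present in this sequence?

1

GTCGAC occurs starting at position 148.
SalI cuts at 1 site.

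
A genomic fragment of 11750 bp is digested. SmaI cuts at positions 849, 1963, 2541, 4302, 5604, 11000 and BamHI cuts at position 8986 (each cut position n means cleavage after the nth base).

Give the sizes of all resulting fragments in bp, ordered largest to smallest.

Combined cut positions (sorted): 849, 1963, 2541, 4302, 5604, 8986, 11000.
Linear molecule, 7 cuts → 8 fragments:
  849 − 0 = 849 bp
  1963 − 849 = 1114 bp
  2541 − 1963 = 578 bp
  4302 − 2541 = 1761 bp
  5604 − 4302 = 1302 bp
  8986 − 5604 = 3382 bp
  11000 − 8986 = 2014 bp
  11750 − 11000 = 750 bp
Sorted largest to smallest: 3382, 2014, 1761, 1302, 1114, 849, 750, 578 bp.

3382, 2014, 1761, 1302, 1114, 849, 750, 578 bp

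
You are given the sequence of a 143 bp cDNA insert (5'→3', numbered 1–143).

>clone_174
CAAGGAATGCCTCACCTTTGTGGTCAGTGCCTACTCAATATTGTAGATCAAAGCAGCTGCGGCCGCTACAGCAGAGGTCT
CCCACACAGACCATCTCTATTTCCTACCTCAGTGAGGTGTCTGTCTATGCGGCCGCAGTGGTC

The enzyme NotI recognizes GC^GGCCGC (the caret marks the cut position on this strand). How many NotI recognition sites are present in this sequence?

GCGGCCGC occurs starting at positions 59, 129.
NotI cuts at 2 sites.

2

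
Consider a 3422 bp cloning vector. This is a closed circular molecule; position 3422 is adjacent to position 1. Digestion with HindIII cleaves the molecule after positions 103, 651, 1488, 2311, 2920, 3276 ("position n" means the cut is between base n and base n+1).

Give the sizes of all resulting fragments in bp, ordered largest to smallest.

Circular molecule, 6 cuts → 6 fragments:
  651 − 103 = 548 bp
  1488 − 651 = 837 bp
  2311 − 1488 = 823 bp
  2920 − 2311 = 609 bp
  3276 − 2920 = 356 bp
  wrap: 3422 − 3276 + 103 = 249 bp
Sorted largest to smallest: 837, 823, 609, 548, 356, 249 bp.

837, 823, 609, 548, 356, 249 bp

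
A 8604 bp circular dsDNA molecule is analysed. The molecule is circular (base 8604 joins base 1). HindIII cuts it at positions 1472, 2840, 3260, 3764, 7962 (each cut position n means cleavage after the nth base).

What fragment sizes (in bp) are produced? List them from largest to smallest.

Circular molecule, 5 cuts → 5 fragments:
  2840 − 1472 = 1368 bp
  3260 − 2840 = 420 bp
  3764 − 3260 = 504 bp
  7962 − 3764 = 4198 bp
  wrap: 8604 − 7962 + 1472 = 2114 bp
Sorted largest to smallest: 4198, 2114, 1368, 504, 420 bp.

4198, 2114, 1368, 504, 420 bp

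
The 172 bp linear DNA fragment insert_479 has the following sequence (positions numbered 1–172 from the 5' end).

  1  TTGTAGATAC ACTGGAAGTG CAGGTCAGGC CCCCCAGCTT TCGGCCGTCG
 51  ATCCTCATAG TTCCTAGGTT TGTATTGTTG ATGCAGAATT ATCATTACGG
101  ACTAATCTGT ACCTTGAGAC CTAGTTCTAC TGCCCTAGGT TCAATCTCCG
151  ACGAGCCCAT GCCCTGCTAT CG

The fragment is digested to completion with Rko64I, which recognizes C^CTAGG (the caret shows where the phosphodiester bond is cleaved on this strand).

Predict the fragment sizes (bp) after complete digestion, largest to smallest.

Rko64I sites (CCTAGG) start at positions 63, 134.
Rko64I cuts after the first base of each site, so after positions 63, 134.
Linear molecule, 2 cuts → 3 fragments:
  1–63 → 63 bp
  64–134 → 71 bp
  135–172 → 38 bp
Sorted largest to smallest: 71, 63, 38 bp.

71, 63, 38 bp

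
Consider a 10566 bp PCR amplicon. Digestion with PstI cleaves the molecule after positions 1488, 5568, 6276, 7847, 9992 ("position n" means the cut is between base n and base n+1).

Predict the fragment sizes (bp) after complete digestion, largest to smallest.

4080, 2145, 1571, 1488, 708, 574 bp

Linear molecule, 5 cuts → 6 fragments:
  1488 − 0 = 1488 bp
  5568 − 1488 = 4080 bp
  6276 − 5568 = 708 bp
  7847 − 6276 = 1571 bp
  9992 − 7847 = 2145 bp
  10566 − 9992 = 574 bp
Sorted largest to smallest: 4080, 2145, 1571, 1488, 708, 574 bp.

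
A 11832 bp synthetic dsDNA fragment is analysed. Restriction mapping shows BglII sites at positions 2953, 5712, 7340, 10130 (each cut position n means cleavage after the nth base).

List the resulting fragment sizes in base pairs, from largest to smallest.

Linear molecule, 4 cuts → 5 fragments:
  2953 − 0 = 2953 bp
  5712 − 2953 = 2759 bp
  7340 − 5712 = 1628 bp
  10130 − 7340 = 2790 bp
  11832 − 10130 = 1702 bp
Sorted largest to smallest: 2953, 2790, 2759, 1702, 1628 bp.

2953, 2790, 2759, 1702, 1628 bp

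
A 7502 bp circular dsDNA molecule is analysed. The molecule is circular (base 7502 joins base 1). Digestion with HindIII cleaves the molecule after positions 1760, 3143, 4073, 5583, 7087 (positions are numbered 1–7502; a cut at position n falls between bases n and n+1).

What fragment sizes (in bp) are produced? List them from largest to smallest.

Circular molecule, 5 cuts → 5 fragments:
  3143 − 1760 = 1383 bp
  4073 − 3143 = 930 bp
  5583 − 4073 = 1510 bp
  7087 − 5583 = 1504 bp
  wrap: 7502 − 7087 + 1760 = 2175 bp
Sorted largest to smallest: 2175, 1510, 1504, 1383, 930 bp.

2175, 1510, 1504, 1383, 930 bp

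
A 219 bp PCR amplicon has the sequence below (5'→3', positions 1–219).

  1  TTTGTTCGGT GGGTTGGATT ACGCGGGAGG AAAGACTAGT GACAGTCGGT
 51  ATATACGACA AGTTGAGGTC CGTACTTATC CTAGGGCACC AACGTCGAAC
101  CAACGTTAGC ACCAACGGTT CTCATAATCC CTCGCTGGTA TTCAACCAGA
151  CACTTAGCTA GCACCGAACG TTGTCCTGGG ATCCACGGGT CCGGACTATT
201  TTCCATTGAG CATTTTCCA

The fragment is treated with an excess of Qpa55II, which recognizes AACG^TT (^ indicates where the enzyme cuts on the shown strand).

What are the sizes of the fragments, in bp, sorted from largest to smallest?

105, 65, 49 bp

Qpa55II sites (AACGTT) start at positions 102, 167.
Qpa55II cuts after base 4 of each site, so after positions 105, 170.
Linear molecule, 2 cuts → 3 fragments:
  1–105 → 105 bp
  106–170 → 65 bp
  171–219 → 49 bp
Sorted largest to smallest: 105, 65, 49 bp.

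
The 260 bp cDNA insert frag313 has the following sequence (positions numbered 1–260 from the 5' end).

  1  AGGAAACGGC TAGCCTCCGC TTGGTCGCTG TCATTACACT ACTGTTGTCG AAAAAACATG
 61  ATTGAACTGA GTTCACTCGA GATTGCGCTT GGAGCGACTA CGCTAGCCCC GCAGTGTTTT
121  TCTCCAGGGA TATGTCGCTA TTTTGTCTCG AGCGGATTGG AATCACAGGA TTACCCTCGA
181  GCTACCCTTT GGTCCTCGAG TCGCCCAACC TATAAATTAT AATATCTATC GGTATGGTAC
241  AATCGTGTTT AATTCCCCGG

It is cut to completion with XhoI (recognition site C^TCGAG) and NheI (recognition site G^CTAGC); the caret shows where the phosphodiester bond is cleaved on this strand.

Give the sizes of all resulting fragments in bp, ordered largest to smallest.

67, 65, 45, 29, 26, 19, 9 bp

XhoI sites (CTCGAG) start at positions 76, 147, 176, 195.
XhoI cuts after the first base of each site, so after positions 76, 147, 176, 195.
NheI sites (GCTAGC) start at positions 9, 102.
NheI cuts after the first base of each site, so after positions 9, 102.
Combined cut positions: 9, 76, 102, 147, 176, 195.
Linear molecule, 6 cuts → 7 fragments:
  1–9 → 9 bp
  10–76 → 67 bp
  77–102 → 26 bp
  103–147 → 45 bp
  148–176 → 29 bp
  177–195 → 19 bp
  196–260 → 65 bp
Sorted largest to smallest: 67, 65, 45, 29, 26, 19, 9 bp.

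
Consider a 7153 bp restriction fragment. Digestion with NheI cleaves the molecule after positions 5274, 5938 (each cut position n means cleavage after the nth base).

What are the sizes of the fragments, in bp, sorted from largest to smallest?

5274, 1215, 664 bp

Linear molecule, 2 cuts → 3 fragments:
  5274 − 0 = 5274 bp
  5938 − 5274 = 664 bp
  7153 − 5938 = 1215 bp
Sorted largest to smallest: 5274, 1215, 664 bp.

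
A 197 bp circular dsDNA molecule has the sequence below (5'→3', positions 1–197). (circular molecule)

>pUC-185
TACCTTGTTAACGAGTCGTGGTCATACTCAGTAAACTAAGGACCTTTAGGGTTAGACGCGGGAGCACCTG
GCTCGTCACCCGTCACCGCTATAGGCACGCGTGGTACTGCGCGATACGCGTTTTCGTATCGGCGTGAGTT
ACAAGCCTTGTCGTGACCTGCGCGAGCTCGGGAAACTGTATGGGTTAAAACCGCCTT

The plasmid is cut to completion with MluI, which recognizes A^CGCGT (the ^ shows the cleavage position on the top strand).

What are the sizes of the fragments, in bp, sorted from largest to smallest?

MluI sites (ACGCGT) start at positions 97, 116.
MluI cuts after the first base of each site, so after positions 97, 116.
Circular molecule, 2 cuts → 2 fragments:
  98–116 → 19 bp
  117–197 then 1–97 → 81 + 97 = 178 bp
Sorted largest to smallest: 178, 19 bp.

178, 19 bp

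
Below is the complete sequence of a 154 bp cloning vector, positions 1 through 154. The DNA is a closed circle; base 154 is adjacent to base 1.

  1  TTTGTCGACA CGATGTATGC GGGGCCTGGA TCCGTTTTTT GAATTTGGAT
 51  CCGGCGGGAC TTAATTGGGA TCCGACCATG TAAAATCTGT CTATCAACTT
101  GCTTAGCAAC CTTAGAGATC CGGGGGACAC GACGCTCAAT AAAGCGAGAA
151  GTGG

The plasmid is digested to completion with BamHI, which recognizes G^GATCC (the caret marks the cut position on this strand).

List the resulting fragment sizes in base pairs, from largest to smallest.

114, 21, 19 bp

BamHI sites (GGATCC) start at positions 28, 47, 68.
BamHI cuts after the first base of each site, so after positions 28, 47, 68.
Circular molecule, 3 cuts → 3 fragments:
  29–47 → 19 bp
  48–68 → 21 bp
  69–154 then 1–28 → 86 + 28 = 114 bp
Sorted largest to smallest: 114, 21, 19 bp.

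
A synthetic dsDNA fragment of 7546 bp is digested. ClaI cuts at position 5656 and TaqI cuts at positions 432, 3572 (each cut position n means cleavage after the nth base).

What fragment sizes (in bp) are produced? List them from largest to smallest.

Combined cut positions (sorted): 432, 3572, 5656.
Linear molecule, 3 cuts → 4 fragments:
  432 − 0 = 432 bp
  3572 − 432 = 3140 bp
  5656 − 3572 = 2084 bp
  7546 − 5656 = 1890 bp
Sorted largest to smallest: 3140, 2084, 1890, 432 bp.

3140, 2084, 1890, 432 bp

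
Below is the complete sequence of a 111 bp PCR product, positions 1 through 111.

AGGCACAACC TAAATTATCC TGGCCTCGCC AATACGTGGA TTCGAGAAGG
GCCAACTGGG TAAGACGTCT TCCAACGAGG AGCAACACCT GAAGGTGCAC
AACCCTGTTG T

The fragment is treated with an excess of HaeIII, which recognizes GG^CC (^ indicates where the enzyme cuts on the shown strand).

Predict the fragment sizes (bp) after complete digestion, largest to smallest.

60, 28, 23 bp

HaeIII sites (GGCC) start at positions 22, 50.
HaeIII cuts after base 2 of each site, so after positions 23, 51.
Linear molecule, 2 cuts → 3 fragments:
  1–23 → 23 bp
  24–51 → 28 bp
  52–111 → 60 bp
Sorted largest to smallest: 60, 28, 23 bp.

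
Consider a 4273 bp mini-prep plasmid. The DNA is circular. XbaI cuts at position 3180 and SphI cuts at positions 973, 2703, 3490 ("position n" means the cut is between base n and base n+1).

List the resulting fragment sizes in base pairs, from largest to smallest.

Combined cut positions (sorted): 973, 2703, 3180, 3490.
Circular molecule, 4 cuts → 4 fragments:
  2703 − 973 = 1730 bp
  3180 − 2703 = 477 bp
  3490 − 3180 = 310 bp
  wrap: 4273 − 3490 + 973 = 1756 bp
Sorted largest to smallest: 1756, 1730, 477, 310 bp.

1756, 1730, 477, 310 bp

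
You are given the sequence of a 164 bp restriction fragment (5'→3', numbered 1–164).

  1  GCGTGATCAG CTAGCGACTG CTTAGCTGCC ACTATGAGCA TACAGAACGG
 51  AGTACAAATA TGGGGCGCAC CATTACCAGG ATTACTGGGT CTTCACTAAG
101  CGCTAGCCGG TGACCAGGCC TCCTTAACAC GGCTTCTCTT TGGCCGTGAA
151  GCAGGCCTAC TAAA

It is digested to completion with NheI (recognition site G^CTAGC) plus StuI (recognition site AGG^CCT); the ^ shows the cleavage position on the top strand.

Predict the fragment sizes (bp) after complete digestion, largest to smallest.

NheI sites (GCTAGC) start at positions 10, 102.
NheI cuts after the first base of each site, so after positions 10, 102.
StuI sites (AGGCCT) start at positions 116, 153.
StuI cuts after base 3 of each site, so after positions 118, 155.
Combined cut positions: 10, 102, 118, 155.
Linear molecule, 4 cuts → 5 fragments:
  1–10 → 10 bp
  11–102 → 92 bp
  103–118 → 16 bp
  119–155 → 37 bp
  156–164 → 9 bp
Sorted largest to smallest: 92, 37, 16, 10, 9 bp.

92, 37, 16, 10, 9 bp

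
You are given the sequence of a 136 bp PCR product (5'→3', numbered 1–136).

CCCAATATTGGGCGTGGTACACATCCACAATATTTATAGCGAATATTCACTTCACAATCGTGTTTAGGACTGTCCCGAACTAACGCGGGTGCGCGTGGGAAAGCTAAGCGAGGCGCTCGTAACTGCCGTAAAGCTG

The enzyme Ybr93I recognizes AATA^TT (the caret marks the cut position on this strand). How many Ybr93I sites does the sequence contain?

AATATT occurs starting at positions 4, 29, 42.
Ybr93I cuts at 3 sites.

3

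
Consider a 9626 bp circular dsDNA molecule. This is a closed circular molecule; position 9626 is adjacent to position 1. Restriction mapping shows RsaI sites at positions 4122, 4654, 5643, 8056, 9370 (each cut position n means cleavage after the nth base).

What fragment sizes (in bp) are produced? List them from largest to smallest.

Circular molecule, 5 cuts → 5 fragments:
  4654 − 4122 = 532 bp
  5643 − 4654 = 989 bp
  8056 − 5643 = 2413 bp
  9370 − 8056 = 1314 bp
  wrap: 9626 − 9370 + 4122 = 4378 bp
Sorted largest to smallest: 4378, 2413, 1314, 989, 532 bp.

4378, 2413, 1314, 989, 532 bp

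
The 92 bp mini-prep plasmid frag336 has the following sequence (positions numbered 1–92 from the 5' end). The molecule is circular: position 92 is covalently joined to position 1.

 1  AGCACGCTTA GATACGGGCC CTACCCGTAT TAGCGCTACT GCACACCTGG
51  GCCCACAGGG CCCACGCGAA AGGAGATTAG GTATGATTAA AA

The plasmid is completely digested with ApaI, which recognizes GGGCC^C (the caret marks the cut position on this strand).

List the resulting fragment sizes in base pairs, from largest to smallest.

50, 33, 9 bp

ApaI sites (GGGCCC) start at positions 16, 49, 58.
ApaI cuts after base 5 of each site (before the last base), so after positions 20, 53, 62.
Circular molecule, 3 cuts → 3 fragments:
  21–53 → 33 bp
  54–62 → 9 bp
  63–92 then 1–20 → 30 + 20 = 50 bp
Sorted largest to smallest: 50, 33, 9 bp.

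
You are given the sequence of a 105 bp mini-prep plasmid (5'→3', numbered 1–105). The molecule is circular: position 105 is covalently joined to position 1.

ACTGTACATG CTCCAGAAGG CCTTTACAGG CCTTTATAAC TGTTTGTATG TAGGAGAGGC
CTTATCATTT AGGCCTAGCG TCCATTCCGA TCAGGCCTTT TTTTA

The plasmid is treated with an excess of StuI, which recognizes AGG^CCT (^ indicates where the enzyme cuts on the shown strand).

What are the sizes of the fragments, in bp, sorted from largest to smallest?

30, 29, 22, 14, 10 bp

StuI sites (AGGCCT) start at positions 18, 28, 57, 71, 93.
StuI cuts after base 3 of each site, so after positions 20, 30, 59, 73, 95.
Circular molecule, 5 cuts → 5 fragments:
  21–30 → 10 bp
  31–59 → 29 bp
  60–73 → 14 bp
  74–95 → 22 bp
  96–105 then 1–20 → 10 + 20 = 30 bp
Sorted largest to smallest: 30, 29, 22, 14, 10 bp.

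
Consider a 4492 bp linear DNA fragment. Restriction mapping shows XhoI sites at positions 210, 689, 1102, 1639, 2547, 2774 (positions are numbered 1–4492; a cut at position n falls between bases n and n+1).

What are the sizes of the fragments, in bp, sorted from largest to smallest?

1718, 908, 537, 479, 413, 227, 210 bp

Linear molecule, 6 cuts → 7 fragments:
  210 − 0 = 210 bp
  689 − 210 = 479 bp
  1102 − 689 = 413 bp
  1639 − 1102 = 537 bp
  2547 − 1639 = 908 bp
  2774 − 2547 = 227 bp
  4492 − 2774 = 1718 bp
Sorted largest to smallest: 1718, 908, 537, 479, 413, 227, 210 bp.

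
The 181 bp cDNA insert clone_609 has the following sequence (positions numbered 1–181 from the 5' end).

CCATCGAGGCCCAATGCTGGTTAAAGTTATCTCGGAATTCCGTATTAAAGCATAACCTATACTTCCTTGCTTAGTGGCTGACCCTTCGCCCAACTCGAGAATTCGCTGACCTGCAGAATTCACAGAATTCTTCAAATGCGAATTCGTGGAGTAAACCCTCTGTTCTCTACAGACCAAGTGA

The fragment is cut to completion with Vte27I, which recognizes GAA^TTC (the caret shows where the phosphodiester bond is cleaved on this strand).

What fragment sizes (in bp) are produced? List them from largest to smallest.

64, 39, 37, 17, 15, 9 bp

Vte27I sites (GAATTC) start at positions 35, 99, 116, 125, 140.
Vte27I cuts after base 3 of each site, so after positions 37, 101, 118, 127, 142.
Linear molecule, 5 cuts → 6 fragments:
  1–37 → 37 bp
  38–101 → 64 bp
  102–118 → 17 bp
  119–127 → 9 bp
  128–142 → 15 bp
  143–181 → 39 bp
Sorted largest to smallest: 64, 39, 37, 17, 15, 9 bp.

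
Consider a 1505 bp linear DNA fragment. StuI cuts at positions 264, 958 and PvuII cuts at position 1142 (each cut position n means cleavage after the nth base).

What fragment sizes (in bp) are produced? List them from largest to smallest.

694, 363, 264, 184 bp

Combined cut positions (sorted): 264, 958, 1142.
Linear molecule, 3 cuts → 4 fragments:
  264 − 0 = 264 bp
  958 − 264 = 694 bp
  1142 − 958 = 184 bp
  1505 − 1142 = 363 bp
Sorted largest to smallest: 694, 363, 264, 184 bp.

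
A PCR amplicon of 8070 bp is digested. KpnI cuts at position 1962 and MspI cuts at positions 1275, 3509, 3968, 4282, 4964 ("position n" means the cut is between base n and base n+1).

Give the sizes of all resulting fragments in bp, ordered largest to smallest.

Combined cut positions (sorted): 1275, 1962, 3509, 3968, 4282, 4964.
Linear molecule, 6 cuts → 7 fragments:
  1275 − 0 = 1275 bp
  1962 − 1275 = 687 bp
  3509 − 1962 = 1547 bp
  3968 − 3509 = 459 bp
  4282 − 3968 = 314 bp
  4964 − 4282 = 682 bp
  8070 − 4964 = 3106 bp
Sorted largest to smallest: 3106, 1547, 1275, 687, 682, 459, 314 bp.

3106, 1547, 1275, 687, 682, 459, 314 bp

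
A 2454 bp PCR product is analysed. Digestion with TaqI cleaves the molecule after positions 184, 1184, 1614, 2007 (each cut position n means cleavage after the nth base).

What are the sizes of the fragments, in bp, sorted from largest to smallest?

1000, 447, 430, 393, 184 bp

Linear molecule, 4 cuts → 5 fragments:
  184 − 0 = 184 bp
  1184 − 184 = 1000 bp
  1614 − 1184 = 430 bp
  2007 − 1614 = 393 bp
  2454 − 2007 = 447 bp
Sorted largest to smallest: 1000, 447, 430, 393, 184 bp.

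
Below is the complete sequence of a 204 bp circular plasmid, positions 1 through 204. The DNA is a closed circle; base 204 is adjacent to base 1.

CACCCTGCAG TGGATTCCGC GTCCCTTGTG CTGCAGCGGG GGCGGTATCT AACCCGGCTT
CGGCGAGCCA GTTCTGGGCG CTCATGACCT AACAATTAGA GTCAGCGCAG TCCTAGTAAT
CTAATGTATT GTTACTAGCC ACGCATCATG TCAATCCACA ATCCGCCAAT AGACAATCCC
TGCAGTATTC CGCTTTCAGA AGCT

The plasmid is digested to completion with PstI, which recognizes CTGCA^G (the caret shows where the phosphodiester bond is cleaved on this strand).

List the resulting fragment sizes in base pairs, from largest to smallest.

149, 29, 26 bp

PstI sites (CTGCAG) start at positions 5, 31, 180.
PstI cuts after base 5 of each site (before the last base), so after positions 9, 35, 184.
Circular molecule, 3 cuts → 3 fragments:
  10–35 → 26 bp
  36–184 → 149 bp
  185–204 then 1–9 → 20 + 9 = 29 bp
Sorted largest to smallest: 149, 29, 26 bp.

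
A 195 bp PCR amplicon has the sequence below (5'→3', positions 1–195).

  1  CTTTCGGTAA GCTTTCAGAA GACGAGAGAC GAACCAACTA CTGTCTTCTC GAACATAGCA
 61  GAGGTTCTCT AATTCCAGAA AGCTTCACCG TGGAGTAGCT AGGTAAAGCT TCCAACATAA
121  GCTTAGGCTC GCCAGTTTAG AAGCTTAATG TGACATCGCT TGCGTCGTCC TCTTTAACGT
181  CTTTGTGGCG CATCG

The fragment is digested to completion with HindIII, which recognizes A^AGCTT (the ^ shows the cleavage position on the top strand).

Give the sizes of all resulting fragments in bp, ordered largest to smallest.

HindIII sites (AAGCTT) start at positions 9, 80, 106, 119, 141.
HindIII cuts after the first base of each site, so after positions 9, 80, 106, 119, 141.
Linear molecule, 5 cuts → 6 fragments:
  1–9 → 9 bp
  10–80 → 71 bp
  81–106 → 26 bp
  107–119 → 13 bp
  120–141 → 22 bp
  142–195 → 54 bp
Sorted largest to smallest: 71, 54, 26, 22, 13, 9 bp.

71, 54, 26, 22, 13, 9 bp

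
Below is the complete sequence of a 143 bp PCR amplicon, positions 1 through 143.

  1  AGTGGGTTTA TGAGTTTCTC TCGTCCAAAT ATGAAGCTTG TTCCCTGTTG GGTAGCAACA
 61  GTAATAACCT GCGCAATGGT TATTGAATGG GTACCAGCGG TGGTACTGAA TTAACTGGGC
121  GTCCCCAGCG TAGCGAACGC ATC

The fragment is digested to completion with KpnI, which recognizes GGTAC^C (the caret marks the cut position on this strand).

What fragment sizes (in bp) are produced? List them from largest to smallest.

The KpnI site (GGTACC) starts at position 90.
KpnI cuts after base 5 of each site (before the last base), so after position 94.
Linear molecule, 1 cut → 2 fragments:
  1–94 → 94 bp
  95–143 → 49 bp
Sorted largest to smallest: 94, 49 bp.

94, 49 bp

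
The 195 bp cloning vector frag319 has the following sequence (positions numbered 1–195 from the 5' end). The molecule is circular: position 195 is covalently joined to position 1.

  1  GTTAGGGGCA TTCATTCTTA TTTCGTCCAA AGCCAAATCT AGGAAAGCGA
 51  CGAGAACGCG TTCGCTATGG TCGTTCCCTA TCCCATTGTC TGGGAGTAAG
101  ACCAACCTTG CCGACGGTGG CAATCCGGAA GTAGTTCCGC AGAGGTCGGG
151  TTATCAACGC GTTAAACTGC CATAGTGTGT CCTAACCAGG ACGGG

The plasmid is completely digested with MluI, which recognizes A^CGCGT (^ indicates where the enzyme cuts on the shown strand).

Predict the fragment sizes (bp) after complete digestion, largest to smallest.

101, 94 bp

MluI sites (ACGCGT) start at positions 56, 157.
MluI cuts after the first base of each site, so after positions 56, 157.
Circular molecule, 2 cuts → 2 fragments:
  57–157 → 101 bp
  158–195 then 1–56 → 38 + 56 = 94 bp
Sorted largest to smallest: 101, 94 bp.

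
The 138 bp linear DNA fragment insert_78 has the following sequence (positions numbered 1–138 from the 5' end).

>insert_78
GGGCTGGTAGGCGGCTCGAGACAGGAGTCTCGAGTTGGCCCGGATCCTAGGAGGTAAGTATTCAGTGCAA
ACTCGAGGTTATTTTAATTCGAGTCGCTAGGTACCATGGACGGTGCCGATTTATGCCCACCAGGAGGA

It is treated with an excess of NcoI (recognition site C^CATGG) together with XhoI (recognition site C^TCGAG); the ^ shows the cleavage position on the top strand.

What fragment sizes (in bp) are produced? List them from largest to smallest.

43, 34, 32, 15, 14 bp

The NcoI site (CCATGG) starts at position 104.
NcoI cuts after the first base of each site, so after position 104.
XhoI sites (CTCGAG) start at positions 15, 29, 72.
XhoI cuts after the first base of each site, so after positions 15, 29, 72.
Combined cut positions: 15, 29, 72, 104.
Linear molecule, 4 cuts → 5 fragments:
  1–15 → 15 bp
  16–29 → 14 bp
  30–72 → 43 bp
  73–104 → 32 bp
  105–138 → 34 bp
Sorted largest to smallest: 43, 34, 32, 15, 14 bp.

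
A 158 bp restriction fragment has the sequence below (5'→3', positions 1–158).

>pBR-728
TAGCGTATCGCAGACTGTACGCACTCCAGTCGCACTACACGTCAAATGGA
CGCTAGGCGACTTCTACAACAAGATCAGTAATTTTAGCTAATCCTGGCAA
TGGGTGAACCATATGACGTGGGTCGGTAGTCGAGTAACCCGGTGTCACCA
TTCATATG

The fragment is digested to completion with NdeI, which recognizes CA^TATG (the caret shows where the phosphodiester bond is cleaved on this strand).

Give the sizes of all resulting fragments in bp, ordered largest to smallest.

111, 43, 4 bp

NdeI sites (CATATG) start at positions 110, 153.
NdeI cuts after base 2 of each site, so after positions 111, 154.
Linear molecule, 2 cuts → 3 fragments:
  1–111 → 111 bp
  112–154 → 43 bp
  155–158 → 4 bp
Sorted largest to smallest: 111, 43, 4 bp.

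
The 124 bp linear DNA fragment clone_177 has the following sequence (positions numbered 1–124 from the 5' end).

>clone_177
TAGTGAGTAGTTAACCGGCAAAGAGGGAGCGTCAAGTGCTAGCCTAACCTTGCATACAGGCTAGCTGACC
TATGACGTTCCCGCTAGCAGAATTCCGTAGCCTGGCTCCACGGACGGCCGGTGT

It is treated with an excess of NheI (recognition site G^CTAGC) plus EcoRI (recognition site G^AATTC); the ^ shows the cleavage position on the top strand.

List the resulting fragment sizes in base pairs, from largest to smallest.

NheI sites (GCTAGC) start at positions 38, 60, 83.
NheI cuts after the first base of each site, so after positions 38, 60, 83.
The EcoRI site (GAATTC) starts at position 90.
EcoRI cuts after the first base of each site, so after position 90.
Combined cut positions: 38, 60, 83, 90.
Linear molecule, 4 cuts → 5 fragments:
  1–38 → 38 bp
  39–60 → 22 bp
  61–83 → 23 bp
  84–90 → 7 bp
  91–124 → 34 bp
Sorted largest to smallest: 38, 34, 23, 22, 7 bp.

38, 34, 23, 22, 7 bp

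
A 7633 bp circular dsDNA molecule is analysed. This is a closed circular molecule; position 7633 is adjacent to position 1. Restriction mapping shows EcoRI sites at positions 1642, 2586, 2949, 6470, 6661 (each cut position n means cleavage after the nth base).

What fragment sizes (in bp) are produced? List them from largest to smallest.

3521, 2614, 944, 363, 191 bp

Circular molecule, 5 cuts → 5 fragments:
  2586 − 1642 = 944 bp
  2949 − 2586 = 363 bp
  6470 − 2949 = 3521 bp
  6661 − 6470 = 191 bp
  wrap: 7633 − 6661 + 1642 = 2614 bp
Sorted largest to smallest: 3521, 2614, 944, 363, 191 bp.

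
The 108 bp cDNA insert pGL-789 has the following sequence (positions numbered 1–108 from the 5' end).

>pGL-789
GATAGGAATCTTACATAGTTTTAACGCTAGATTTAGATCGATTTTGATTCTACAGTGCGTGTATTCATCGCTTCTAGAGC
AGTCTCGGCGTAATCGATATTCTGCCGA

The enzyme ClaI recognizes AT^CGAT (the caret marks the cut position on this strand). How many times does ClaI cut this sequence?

ATCGAT occurs starting at positions 37, 93.
ClaI cuts at 2 sites.

2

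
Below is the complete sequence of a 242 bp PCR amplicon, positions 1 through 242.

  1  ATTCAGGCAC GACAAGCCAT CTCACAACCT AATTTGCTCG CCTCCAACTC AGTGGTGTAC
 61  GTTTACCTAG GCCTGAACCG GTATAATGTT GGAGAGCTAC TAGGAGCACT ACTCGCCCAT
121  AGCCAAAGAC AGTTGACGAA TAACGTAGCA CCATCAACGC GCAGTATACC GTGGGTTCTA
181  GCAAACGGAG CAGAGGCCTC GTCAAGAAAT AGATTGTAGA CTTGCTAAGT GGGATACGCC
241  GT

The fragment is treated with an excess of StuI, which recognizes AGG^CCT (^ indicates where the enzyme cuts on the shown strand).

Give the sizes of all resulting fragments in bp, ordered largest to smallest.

StuI sites (AGGCCT) start at positions 69, 194.
StuI cuts after base 3 of each site, so after positions 71, 196.
Linear molecule, 2 cuts → 3 fragments:
  1–71 → 71 bp
  72–196 → 125 bp
  197–242 → 46 bp
Sorted largest to smallest: 125, 71, 46 bp.

125, 71, 46 bp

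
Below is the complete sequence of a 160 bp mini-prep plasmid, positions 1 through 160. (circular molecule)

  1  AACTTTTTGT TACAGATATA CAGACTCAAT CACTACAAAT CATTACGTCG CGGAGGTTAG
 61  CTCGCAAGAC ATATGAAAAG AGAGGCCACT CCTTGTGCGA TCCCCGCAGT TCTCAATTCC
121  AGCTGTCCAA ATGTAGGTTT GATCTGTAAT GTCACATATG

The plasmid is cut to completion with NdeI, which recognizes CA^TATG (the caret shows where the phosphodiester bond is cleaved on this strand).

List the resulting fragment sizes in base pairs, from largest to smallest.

NdeI sites (CATATG) start at positions 70, 155.
NdeI cuts after base 2 of each site, so after positions 71, 156.
Circular molecule, 2 cuts → 2 fragments:
  72–156 → 85 bp
  157–160 then 1–71 → 4 + 71 = 75 bp
Sorted largest to smallest: 85, 75 bp.

85, 75 bp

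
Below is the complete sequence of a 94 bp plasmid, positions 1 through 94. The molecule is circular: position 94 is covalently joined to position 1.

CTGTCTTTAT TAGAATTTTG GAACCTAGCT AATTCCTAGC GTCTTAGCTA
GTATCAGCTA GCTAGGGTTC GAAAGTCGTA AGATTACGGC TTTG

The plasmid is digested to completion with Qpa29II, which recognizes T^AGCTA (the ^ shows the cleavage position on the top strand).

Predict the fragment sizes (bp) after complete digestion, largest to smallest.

61, 19, 14 bp

Qpa29II sites (TAGCTA) start at positions 26, 45, 59.
Qpa29II cuts after the first base of each site, so after positions 26, 45, 59.
Circular molecule, 3 cuts → 3 fragments:
  27–45 → 19 bp
  46–59 → 14 bp
  60–94 then 1–26 → 35 + 26 = 61 bp
Sorted largest to smallest: 61, 19, 14 bp.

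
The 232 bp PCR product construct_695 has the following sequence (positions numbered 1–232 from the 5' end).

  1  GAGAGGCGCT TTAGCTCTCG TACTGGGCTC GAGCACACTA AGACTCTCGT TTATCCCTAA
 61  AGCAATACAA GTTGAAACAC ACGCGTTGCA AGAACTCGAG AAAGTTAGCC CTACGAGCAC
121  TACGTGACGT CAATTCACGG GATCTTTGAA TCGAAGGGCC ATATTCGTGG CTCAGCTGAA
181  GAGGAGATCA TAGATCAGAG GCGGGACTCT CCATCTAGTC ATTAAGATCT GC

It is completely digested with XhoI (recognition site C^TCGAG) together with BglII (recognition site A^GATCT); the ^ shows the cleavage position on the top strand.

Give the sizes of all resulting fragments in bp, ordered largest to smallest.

XhoI sites (CTCGAG) start at positions 28, 95.
XhoI cuts after the first base of each site, so after positions 28, 95.
The BglII site (AGATCT) starts at position 225.
BglII cuts after the first base of each site, so after position 225.
Combined cut positions: 28, 95, 225.
Linear molecule, 3 cuts → 4 fragments:
  1–28 → 28 bp
  29–95 → 67 bp
  96–225 → 130 bp
  226–232 → 7 bp
Sorted largest to smallest: 130, 67, 28, 7 bp.

130, 67, 28, 7 bp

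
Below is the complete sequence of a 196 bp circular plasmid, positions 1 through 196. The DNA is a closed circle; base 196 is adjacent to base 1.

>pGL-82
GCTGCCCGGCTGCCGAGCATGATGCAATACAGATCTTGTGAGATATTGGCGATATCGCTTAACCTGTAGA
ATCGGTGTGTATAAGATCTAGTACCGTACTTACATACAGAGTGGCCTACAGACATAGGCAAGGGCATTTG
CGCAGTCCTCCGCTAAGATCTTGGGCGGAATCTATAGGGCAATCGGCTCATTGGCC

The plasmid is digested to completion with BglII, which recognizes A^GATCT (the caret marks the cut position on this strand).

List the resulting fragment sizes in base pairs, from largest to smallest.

BglII sites (AGATCT) start at positions 31, 84, 156.
BglII cuts after the first base of each site, so after positions 31, 84, 156.
Circular molecule, 3 cuts → 3 fragments:
  32–84 → 53 bp
  85–156 → 72 bp
  157–196 then 1–31 → 40 + 31 = 71 bp
Sorted largest to smallest: 72, 71, 53 bp.

72, 71, 53 bp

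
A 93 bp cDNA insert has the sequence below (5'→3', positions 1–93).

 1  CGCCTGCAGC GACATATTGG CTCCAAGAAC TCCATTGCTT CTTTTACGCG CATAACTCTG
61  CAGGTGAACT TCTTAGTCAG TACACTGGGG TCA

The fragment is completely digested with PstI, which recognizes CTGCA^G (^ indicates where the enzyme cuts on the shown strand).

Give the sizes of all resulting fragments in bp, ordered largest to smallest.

54, 31, 8 bp

PstI sites (CTGCAG) start at positions 4, 58.
PstI cuts after base 5 of each site (before the last base), so after positions 8, 62.
Linear molecule, 2 cuts → 3 fragments:
  1–8 → 8 bp
  9–62 → 54 bp
  63–93 → 31 bp
Sorted largest to smallest: 54, 31, 8 bp.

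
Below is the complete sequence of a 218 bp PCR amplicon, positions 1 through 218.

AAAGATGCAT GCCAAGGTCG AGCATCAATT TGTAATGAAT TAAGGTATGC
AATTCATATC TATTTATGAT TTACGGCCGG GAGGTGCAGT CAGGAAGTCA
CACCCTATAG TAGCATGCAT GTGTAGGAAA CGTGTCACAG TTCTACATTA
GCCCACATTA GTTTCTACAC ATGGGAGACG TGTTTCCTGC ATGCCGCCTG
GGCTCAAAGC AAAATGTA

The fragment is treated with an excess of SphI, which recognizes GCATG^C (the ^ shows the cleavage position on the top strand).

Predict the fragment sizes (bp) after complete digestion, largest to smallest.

106, 76, 25, 11 bp

SphI sites (GCATGC) start at positions 7, 113, 189.
SphI cuts after base 5 of each site (before the last base), so after positions 11, 117, 193.
Linear molecule, 3 cuts → 4 fragments:
  1–11 → 11 bp
  12–117 → 106 bp
  118–193 → 76 bp
  194–218 → 25 bp
Sorted largest to smallest: 106, 76, 25, 11 bp.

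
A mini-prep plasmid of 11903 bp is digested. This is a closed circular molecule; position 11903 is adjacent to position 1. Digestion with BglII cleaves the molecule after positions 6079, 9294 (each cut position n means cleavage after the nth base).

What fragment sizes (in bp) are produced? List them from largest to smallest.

Circular molecule, 2 cuts → 2 fragments:
  9294 − 6079 = 3215 bp
  wrap: 11903 − 9294 + 6079 = 8688 bp
Sorted largest to smallest: 8688, 3215 bp.

8688, 3215 bp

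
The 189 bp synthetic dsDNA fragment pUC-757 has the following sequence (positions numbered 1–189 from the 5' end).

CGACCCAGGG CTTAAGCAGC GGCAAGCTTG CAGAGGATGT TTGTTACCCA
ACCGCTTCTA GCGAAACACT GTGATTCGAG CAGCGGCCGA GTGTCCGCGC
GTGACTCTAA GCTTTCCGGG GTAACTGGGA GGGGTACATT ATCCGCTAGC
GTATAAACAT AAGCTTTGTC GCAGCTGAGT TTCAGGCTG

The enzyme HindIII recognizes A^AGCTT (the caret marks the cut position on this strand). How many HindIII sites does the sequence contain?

AAGCTT occurs starting at positions 24, 109, 161.
HindIII cuts at 3 sites.

3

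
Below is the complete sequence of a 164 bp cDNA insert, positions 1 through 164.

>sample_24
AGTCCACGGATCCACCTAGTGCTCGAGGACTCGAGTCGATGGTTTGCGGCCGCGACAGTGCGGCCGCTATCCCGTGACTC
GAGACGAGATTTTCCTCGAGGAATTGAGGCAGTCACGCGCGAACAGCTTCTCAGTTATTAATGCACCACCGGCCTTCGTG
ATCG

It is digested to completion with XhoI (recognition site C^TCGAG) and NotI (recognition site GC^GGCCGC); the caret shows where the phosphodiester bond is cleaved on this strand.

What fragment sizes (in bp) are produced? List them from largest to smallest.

69, 22, 17, 17, 17, 14, 8 bp

XhoI sites (CTCGAG) start at positions 22, 30, 78, 95.
XhoI cuts after the first base of each site, so after positions 22, 30, 78, 95.
NotI sites (GCGGCCGC) start at positions 46, 60.
NotI cuts after base 2 of each site, so after positions 47, 61.
Combined cut positions: 22, 30, 47, 61, 78, 95.
Linear molecule, 6 cuts → 7 fragments:
  1–22 → 22 bp
  23–30 → 8 bp
  31–47 → 17 bp
  48–61 → 14 bp
  62–78 → 17 bp
  79–95 → 17 bp
  96–164 → 69 bp
Sorted largest to smallest: 69, 22, 17, 17, 17, 14, 8 bp.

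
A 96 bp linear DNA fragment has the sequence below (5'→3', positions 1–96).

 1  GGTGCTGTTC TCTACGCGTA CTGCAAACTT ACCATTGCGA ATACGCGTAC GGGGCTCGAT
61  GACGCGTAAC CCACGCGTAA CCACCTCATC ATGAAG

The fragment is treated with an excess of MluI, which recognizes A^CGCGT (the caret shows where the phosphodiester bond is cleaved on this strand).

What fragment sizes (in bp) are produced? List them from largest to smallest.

29, 23, 19, 14, 11 bp

MluI sites (ACGCGT) start at positions 14, 43, 62, 73.
MluI cuts after the first base of each site, so after positions 14, 43, 62, 73.
Linear molecule, 4 cuts → 5 fragments:
  1–14 → 14 bp
  15–43 → 29 bp
  44–62 → 19 bp
  63–73 → 11 bp
  74–96 → 23 bp
Sorted largest to smallest: 29, 23, 19, 14, 11 bp.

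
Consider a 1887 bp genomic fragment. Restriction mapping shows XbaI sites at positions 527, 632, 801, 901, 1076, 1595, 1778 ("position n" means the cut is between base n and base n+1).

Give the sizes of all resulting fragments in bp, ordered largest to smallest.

527, 519, 183, 175, 169, 109, 105, 100 bp

Linear molecule, 7 cuts → 8 fragments:
  527 − 0 = 527 bp
  632 − 527 = 105 bp
  801 − 632 = 169 bp
  901 − 801 = 100 bp
  1076 − 901 = 175 bp
  1595 − 1076 = 519 bp
  1778 − 1595 = 183 bp
  1887 − 1778 = 109 bp
Sorted largest to smallest: 527, 519, 183, 175, 169, 109, 105, 100 bp.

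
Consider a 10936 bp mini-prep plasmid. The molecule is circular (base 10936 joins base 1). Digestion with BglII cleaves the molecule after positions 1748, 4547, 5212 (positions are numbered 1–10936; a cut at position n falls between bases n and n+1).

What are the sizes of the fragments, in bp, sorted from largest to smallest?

Circular molecule, 3 cuts → 3 fragments:
  4547 − 1748 = 2799 bp
  5212 − 4547 = 665 bp
  wrap: 10936 − 5212 + 1748 = 7472 bp
Sorted largest to smallest: 7472, 2799, 665 bp.

7472, 2799, 665 bp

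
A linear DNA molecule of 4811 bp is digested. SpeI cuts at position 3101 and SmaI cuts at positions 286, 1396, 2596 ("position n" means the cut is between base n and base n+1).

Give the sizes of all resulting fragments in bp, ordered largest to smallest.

1710, 1200, 1110, 505, 286 bp

Combined cut positions (sorted): 286, 1396, 2596, 3101.
Linear molecule, 4 cuts → 5 fragments:
  286 − 0 = 286 bp
  1396 − 286 = 1110 bp
  2596 − 1396 = 1200 bp
  3101 − 2596 = 505 bp
  4811 − 3101 = 1710 bp
Sorted largest to smallest: 1710, 1200, 1110, 505, 286 bp.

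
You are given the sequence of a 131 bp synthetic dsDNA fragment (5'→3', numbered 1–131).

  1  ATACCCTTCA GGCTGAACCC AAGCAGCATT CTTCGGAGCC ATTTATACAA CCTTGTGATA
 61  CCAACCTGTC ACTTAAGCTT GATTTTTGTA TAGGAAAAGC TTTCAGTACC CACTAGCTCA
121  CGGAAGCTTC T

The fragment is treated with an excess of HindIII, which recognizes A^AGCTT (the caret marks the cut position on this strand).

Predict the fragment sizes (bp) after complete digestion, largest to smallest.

75, 27, 22, 7 bp

HindIII sites (AAGCTT) start at positions 75, 97, 124.
HindIII cuts after the first base of each site, so after positions 75, 97, 124.
Linear molecule, 3 cuts → 4 fragments:
  1–75 → 75 bp
  76–97 → 22 bp
  98–124 → 27 bp
  125–131 → 7 bp
Sorted largest to smallest: 75, 27, 22, 7 bp.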